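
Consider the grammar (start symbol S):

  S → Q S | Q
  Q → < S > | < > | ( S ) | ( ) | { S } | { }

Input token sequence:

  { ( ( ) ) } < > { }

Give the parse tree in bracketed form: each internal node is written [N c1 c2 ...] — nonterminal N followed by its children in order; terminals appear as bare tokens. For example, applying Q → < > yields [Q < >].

[S [Q { [S [Q ( [S [Q ( )]] )]] }] [S [Q < >] [S [Q { }]]]]

S
Q S
{ S } S
{ Q } S
{ ( S ) } S
{ ( Q ) } S
{ ( ( ) ) } S
{ ( ( ) ) } Q S
{ ( ( ) ) } < > S
{ ( ( ) ) } < > Q
{ ( ( ) ) } < > { }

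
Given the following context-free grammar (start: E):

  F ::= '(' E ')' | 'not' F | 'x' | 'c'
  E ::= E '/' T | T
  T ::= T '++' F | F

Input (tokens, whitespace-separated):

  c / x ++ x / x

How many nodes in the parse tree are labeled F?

4

[E [E [E [T [F c]]] / [T [T [F x]] ++ [F x]]] / [T [F x]]]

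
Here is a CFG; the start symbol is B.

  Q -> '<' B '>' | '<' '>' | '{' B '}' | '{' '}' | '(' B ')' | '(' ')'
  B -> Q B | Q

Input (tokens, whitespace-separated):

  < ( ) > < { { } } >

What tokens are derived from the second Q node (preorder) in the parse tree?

[B [Q < [B [Q ( )]] >] [B [Q < [B [Q { [B [Q { }]] }]] >]]]

( )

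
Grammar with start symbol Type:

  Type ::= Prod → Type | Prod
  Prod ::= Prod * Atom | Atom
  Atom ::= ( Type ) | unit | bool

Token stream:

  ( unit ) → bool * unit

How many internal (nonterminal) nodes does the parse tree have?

11

[Type [Prod [Atom ( [Type [Prod [Atom unit]]] )]] → [Type [Prod [Prod [Atom bool]] * [Atom unit]]]]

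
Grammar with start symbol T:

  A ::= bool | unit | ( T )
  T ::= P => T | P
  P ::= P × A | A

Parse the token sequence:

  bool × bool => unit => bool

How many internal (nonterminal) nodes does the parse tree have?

[T [P [P [A bool]] × [A bool]] => [T [P [A unit]] => [T [P [A bool]]]]]

11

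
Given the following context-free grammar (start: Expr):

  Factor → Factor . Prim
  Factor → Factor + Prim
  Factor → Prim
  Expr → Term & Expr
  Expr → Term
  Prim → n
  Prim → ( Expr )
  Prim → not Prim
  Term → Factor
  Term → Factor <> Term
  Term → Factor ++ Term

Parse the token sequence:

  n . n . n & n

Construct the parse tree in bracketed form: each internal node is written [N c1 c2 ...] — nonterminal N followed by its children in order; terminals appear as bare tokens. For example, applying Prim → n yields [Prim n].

[Expr [Term [Factor [Factor [Factor [Prim n]] . [Prim n]] . [Prim n]]] & [Expr [Term [Factor [Prim n]]]]]

Expr
Term & Expr
Factor & Expr
Factor . Prim & Expr
Factor . Prim . Prim & Expr
Prim . Prim . Prim & Expr
n . Prim . Prim & Expr
n . n . Prim & Expr
n . n . n & Expr
n . n . n & Term
n . n . n & Factor
n . n . n & Prim
n . n . n & n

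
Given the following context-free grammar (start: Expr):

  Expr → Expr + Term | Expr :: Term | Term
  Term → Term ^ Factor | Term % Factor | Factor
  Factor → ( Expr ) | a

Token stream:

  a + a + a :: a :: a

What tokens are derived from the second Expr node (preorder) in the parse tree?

a + a + a :: a

[Expr [Expr [Expr [Expr [Expr [Term [Factor a]]] + [Term [Factor a]]] + [Term [Factor a]]] :: [Term [Factor a]]] :: [Term [Factor a]]]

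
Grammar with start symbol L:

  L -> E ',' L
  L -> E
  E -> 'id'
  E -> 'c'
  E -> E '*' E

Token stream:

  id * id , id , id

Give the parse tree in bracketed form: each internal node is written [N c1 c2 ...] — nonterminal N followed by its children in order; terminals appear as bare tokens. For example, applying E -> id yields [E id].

L
E , L
E * E , L
id * E , L
id * id , L
id * id , E , L
id * id , id , L
id * id , id , E
id * id , id , id

[L [E [E id] * [E id]] , [L [E id] , [L [E id]]]]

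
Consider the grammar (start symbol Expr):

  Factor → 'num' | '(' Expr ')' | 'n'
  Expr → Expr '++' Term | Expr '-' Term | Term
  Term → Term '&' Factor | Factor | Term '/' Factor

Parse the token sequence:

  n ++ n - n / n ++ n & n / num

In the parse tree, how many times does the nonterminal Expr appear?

4

[Expr [Expr [Expr [Expr [Term [Factor n]]] ++ [Term [Factor n]]] - [Term [Term [Factor n]] / [Factor n]]] ++ [Term [Term [Term [Factor n]] & [Factor n]] / [Factor num]]]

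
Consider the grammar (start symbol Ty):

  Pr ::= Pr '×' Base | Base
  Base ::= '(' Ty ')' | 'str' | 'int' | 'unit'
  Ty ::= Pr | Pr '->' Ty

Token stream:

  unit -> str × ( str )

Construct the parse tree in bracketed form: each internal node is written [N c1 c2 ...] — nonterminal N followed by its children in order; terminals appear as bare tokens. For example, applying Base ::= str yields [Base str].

Ty
Pr -> Ty
Base -> Ty
unit -> Ty
unit -> Pr
unit -> Pr × Base
unit -> Base × Base
unit -> str × Base
unit -> str × ( Ty )
unit -> str × ( Pr )
unit -> str × ( Base )
unit -> str × ( str )

[Ty [Pr [Base unit]] -> [Ty [Pr [Pr [Base str]] × [Base ( [Ty [Pr [Base str]]] )]]]]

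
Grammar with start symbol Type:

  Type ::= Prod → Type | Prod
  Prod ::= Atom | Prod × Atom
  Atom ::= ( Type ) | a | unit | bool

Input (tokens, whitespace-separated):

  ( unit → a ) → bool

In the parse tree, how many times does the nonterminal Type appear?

4

[Type [Prod [Atom ( [Type [Prod [Atom unit]] → [Type [Prod [Atom a]]]] )]] → [Type [Prod [Atom bool]]]]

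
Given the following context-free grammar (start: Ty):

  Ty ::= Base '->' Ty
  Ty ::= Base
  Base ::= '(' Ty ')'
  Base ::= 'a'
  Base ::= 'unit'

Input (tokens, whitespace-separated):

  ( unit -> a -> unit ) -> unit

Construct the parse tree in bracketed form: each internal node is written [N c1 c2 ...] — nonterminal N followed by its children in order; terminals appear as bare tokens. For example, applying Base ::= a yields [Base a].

Ty
Base -> Ty
( Ty ) -> Ty
( Base -> Ty ) -> Ty
( unit -> Ty ) -> Ty
( unit -> Base -> Ty ) -> Ty
( unit -> a -> Ty ) -> Ty
( unit -> a -> Base ) -> Ty
( unit -> a -> unit ) -> Ty
( unit -> a -> unit ) -> Base
( unit -> a -> unit ) -> unit

[Ty [Base ( [Ty [Base unit] -> [Ty [Base a] -> [Ty [Base unit]]]] )] -> [Ty [Base unit]]]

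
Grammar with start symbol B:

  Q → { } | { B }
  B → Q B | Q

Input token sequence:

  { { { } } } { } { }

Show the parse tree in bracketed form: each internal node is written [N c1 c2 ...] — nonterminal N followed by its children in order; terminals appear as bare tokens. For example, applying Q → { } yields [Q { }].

B
Q B
{ B } B
{ Q } B
{ { B } } B
{ { Q } } B
{ { { } } } B
{ { { } } } Q B
{ { { } } } { } B
{ { { } } } { } Q
{ { { } } } { } { }

[B [Q { [B [Q { [B [Q { }]] }]] }] [B [Q { }] [B [Q { }]]]]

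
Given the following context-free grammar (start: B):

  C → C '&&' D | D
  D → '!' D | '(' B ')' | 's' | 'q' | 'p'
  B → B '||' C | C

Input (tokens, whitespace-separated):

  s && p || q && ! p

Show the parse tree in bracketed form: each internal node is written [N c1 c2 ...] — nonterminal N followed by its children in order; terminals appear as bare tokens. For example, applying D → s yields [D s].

[B [B [C [C [D s]] && [D p]]] || [C [C [D q]] && [D ! [D p]]]]

B
B || C
C || C
C && D || C
D && D || C
s && D || C
s && p || C
s && p || C && D
s && p || D && D
s && p || q && D
s && p || q && ! D
s && p || q && ! p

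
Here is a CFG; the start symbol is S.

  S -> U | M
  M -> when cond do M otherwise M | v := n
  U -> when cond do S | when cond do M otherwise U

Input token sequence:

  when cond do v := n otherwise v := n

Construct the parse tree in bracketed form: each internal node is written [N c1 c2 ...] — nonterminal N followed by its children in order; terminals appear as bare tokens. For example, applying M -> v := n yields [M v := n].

S
M
when cond do M otherwise M
when cond do v := n otherwise M
when cond do v := n otherwise v := n

[S [M when cond do [M v := n] otherwise [M v := n]]]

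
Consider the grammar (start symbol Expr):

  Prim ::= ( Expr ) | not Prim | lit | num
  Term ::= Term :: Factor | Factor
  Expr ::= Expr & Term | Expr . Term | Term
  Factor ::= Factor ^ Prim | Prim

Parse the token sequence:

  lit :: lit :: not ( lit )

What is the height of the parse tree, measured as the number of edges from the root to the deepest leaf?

[Expr [Term [Term [Term [Factor [Prim lit]]] :: [Factor [Prim lit]]] :: [Factor [Prim not [Prim ( [Expr [Term [Factor [Prim lit]]]] )]]]]]

9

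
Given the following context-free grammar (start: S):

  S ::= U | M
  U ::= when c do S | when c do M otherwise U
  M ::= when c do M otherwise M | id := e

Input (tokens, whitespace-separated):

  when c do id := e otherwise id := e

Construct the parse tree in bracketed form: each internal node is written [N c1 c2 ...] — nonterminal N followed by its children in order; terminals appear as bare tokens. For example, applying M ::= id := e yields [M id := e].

[S [M when c do [M id := e] otherwise [M id := e]]]

S
M
when c do M otherwise M
when c do id := e otherwise M
when c do id := e otherwise id := e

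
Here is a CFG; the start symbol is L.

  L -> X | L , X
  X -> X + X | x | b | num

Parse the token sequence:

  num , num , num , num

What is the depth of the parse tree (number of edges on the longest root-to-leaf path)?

[L [L [L [L [X num]] , [X num]] , [X num]] , [X num]]

5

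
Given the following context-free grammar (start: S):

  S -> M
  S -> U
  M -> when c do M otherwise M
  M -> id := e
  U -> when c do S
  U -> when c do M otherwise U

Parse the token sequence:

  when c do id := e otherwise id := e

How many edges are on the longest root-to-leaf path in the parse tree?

3

[S [M when c do [M id := e] otherwise [M id := e]]]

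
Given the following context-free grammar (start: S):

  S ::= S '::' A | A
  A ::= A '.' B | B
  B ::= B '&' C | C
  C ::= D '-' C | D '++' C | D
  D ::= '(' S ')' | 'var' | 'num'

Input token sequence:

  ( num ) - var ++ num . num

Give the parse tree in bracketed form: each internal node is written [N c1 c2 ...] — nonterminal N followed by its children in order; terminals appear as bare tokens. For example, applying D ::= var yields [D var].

[S [A [A [B [C [D ( [S [A [B [C [D num]]]]] )] - [C [D var] ++ [C [D num]]]]]] . [B [C [D num]]]]]

S
A
A . B
B . B
C . B
D - C . B
( S ) - C . B
( A ) - C . B
( B ) - C . B
( C ) - C . B
( D ) - C . B
( num ) - C . B
( num ) - D ++ C . B
( num ) - var ++ C . B
( num ) - var ++ D . B
( num ) - var ++ num . B
( num ) - var ++ num . C
( num ) - var ++ num . D
( num ) - var ++ num . num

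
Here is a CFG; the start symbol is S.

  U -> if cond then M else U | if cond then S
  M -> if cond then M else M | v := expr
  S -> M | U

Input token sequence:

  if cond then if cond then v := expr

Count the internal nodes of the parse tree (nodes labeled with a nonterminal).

[S [U if cond then [S [U if cond then [S [M v := expr]]]]]]

6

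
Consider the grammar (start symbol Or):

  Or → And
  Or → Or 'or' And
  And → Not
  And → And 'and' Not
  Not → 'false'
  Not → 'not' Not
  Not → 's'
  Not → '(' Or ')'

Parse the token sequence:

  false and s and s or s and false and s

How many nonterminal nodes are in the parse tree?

[Or [Or [And [And [And [Not false]] and [Not s]] and [Not s]]] or [And [And [And [Not s]] and [Not false]] and [Not s]]]

14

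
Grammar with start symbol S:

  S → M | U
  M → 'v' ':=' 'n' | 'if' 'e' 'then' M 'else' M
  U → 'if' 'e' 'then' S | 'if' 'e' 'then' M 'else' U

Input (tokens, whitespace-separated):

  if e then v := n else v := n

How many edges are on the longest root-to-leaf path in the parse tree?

[S [M if e then [M v := n] else [M v := n]]]

3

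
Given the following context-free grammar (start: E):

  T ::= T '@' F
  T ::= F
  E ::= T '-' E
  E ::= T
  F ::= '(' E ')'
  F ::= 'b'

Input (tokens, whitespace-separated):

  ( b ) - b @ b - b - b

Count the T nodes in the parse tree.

[E [T [F ( [E [T [F b]]] )]] - [E [T [T [F b]] @ [F b]] - [E [T [F b]] - [E [T [F b]]]]]]

6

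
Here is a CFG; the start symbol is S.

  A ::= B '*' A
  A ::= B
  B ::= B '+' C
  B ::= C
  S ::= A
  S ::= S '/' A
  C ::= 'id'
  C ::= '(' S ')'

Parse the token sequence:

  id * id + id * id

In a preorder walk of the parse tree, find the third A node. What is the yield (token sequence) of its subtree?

[S [A [B [C id]] * [A [B [B [C id]] + [C id]] * [A [B [C id]]]]]]

id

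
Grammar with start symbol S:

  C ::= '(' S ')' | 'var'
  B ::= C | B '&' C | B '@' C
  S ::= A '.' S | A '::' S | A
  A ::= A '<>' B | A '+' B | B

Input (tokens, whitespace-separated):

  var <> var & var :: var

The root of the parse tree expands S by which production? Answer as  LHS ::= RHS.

[S [A [A [B [C var]]] <> [B [B [C var]] & [C var]]] :: [S [A [B [C var]]]]]

S ::= A '::' S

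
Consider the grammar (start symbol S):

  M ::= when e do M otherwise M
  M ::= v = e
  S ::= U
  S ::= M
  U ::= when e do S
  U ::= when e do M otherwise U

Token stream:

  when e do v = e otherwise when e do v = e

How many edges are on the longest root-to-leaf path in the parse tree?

5

[S [U when e do [M v = e] otherwise [U when e do [S [M v = e]]]]]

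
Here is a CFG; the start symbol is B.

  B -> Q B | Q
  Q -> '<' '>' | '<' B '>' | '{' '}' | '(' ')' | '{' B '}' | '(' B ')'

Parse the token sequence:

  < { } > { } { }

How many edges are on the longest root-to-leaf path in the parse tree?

4

[B [Q < [B [Q { }]] >] [B [Q { }] [B [Q { }]]]]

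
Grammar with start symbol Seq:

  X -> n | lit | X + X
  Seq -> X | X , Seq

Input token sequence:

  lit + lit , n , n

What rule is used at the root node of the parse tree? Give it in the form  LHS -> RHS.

[Seq [X [X lit] + [X lit]] , [Seq [X n] , [Seq [X n]]]]

Seq -> X , Seq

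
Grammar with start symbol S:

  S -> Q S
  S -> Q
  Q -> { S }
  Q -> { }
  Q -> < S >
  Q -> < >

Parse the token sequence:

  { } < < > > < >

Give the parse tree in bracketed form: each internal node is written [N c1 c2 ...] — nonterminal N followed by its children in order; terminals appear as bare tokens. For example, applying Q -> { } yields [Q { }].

S
Q S
{ } S
{ } Q S
{ } < S > S
{ } < Q > S
{ } < < > > S
{ } < < > > Q
{ } < < > > < >

[S [Q { }] [S [Q < [S [Q < >]] >] [S [Q < >]]]]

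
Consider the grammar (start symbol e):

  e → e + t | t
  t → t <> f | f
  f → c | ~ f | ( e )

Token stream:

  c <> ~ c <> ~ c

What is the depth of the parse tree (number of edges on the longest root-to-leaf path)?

[e [t [t [t [f c]] <> [f ~ [f c]]] <> [f ~ [f c]]]]

5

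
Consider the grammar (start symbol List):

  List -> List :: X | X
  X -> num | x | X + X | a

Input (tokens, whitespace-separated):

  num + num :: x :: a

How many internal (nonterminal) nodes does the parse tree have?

8

[List [List [List [X [X num] + [X num]]] :: [X x]] :: [X a]]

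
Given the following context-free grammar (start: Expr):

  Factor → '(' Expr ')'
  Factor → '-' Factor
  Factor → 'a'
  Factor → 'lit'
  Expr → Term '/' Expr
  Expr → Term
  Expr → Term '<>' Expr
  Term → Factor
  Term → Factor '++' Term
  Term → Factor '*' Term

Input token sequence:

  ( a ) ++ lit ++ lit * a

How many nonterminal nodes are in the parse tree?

12

[Expr [Term [Factor ( [Expr [Term [Factor a]]] )] ++ [Term [Factor lit] ++ [Term [Factor lit] * [Term [Factor a]]]]]]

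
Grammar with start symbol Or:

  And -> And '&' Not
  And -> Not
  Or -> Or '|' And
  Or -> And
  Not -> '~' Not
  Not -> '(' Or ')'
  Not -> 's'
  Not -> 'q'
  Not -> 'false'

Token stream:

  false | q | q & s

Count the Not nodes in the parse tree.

4

[Or [Or [Or [And [Not false]]] | [And [Not q]]] | [And [And [Not q]] & [Not s]]]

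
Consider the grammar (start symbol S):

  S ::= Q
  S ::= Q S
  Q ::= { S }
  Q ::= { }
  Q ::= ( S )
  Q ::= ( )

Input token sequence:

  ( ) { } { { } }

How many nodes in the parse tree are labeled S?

4

[S [Q ( )] [S [Q { }] [S [Q { [S [Q { }]] }]]]]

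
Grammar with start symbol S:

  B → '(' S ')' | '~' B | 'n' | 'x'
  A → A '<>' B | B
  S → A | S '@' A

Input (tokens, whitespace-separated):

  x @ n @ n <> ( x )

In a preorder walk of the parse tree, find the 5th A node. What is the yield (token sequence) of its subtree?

[S [S [S [A [B x]]] @ [A [B n]]] @ [A [A [B n]] <> [B ( [S [A [B x]]] )]]]

x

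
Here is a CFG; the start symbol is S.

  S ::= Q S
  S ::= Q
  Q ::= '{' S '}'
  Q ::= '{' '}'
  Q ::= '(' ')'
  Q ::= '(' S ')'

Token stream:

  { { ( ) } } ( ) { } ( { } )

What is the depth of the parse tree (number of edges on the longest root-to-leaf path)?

7

[S [Q { [S [Q { [S [Q ( )]] }]] }] [S [Q ( )] [S [Q { }] [S [Q ( [S [Q { }]] )]]]]]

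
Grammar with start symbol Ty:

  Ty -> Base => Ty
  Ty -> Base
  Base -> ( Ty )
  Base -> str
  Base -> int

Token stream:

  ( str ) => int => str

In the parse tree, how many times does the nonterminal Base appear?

4

[Ty [Base ( [Ty [Base str]] )] => [Ty [Base int] => [Ty [Base str]]]]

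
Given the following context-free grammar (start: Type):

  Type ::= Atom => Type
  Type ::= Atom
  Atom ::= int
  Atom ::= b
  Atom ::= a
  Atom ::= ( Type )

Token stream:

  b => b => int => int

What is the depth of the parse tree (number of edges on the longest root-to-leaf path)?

[Type [Atom b] => [Type [Atom b] => [Type [Atom int] => [Type [Atom int]]]]]

5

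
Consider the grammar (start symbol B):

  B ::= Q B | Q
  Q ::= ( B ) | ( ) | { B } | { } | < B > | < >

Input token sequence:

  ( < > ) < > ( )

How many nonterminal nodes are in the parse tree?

8

[B [Q ( [B [Q < >]] )] [B [Q < >] [B [Q ( )]]]]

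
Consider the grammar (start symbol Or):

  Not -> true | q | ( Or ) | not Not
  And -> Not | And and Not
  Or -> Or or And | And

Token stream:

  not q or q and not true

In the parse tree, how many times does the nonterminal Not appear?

[Or [Or [And [Not not [Not q]]]] or [And [And [Not q]] and [Not not [Not true]]]]

5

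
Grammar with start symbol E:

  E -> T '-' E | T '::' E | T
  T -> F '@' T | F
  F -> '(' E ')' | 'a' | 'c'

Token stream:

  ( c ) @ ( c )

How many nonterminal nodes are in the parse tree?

[E [T [F ( [E [T [F c]]] )] @ [T [F ( [E [T [F c]]] )]]]]

11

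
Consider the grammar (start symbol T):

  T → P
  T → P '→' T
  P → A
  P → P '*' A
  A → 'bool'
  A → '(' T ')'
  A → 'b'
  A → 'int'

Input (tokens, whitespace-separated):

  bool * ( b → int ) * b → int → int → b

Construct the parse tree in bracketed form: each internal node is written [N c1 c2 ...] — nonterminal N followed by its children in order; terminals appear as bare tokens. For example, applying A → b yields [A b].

T
P → T
P * A → T
P * A * A → T
A * A * A → T
bool * A * A → T
bool * ( T ) * A → T
bool * ( P → T ) * A → T
bool * ( A → T ) * A → T
bool * ( b → T ) * A → T
bool * ( b → P ) * A → T
bool * ( b → A ) * A → T
bool * ( b → int ) * A → T
bool * ( b → int ) * b → T
bool * ( b → int ) * b → P → T
bool * ( b → int ) * b → A → T
bool * ( b → int ) * b → int → T
bool * ( b → int ) * b → int → P → T
bool * ( b → int ) * b → int → A → T
bool * ( b → int ) * b → int → int → T
bool * ( b → int ) * b → int → int → P
bool * ( b → int ) * b → int → int → A
bool * ( b → int ) * b → int → int → b

[T [P [P [P [A bool]] * [A ( [T [P [A b]] → [T [P [A int]]]] )]] * [A b]] → [T [P [A int]] → [T [P [A int]] → [T [P [A b]]]]]]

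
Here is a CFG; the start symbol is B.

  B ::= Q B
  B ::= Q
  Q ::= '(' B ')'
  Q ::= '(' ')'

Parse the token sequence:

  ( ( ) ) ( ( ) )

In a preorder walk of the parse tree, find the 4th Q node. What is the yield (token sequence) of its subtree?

[B [Q ( [B [Q ( )]] )] [B [Q ( [B [Q ( )]] )]]]

( )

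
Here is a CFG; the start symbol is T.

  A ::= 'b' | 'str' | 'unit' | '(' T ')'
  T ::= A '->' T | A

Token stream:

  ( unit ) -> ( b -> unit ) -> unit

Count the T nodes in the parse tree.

[T [A ( [T [A unit]] )] -> [T [A ( [T [A b] -> [T [A unit]]] )] -> [T [A unit]]]]

6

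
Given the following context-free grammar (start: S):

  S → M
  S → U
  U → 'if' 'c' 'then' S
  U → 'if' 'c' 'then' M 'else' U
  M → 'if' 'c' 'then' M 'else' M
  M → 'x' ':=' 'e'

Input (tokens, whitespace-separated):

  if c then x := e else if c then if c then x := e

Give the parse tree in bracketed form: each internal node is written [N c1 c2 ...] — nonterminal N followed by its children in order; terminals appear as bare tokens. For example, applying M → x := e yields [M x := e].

[S [U if c then [M x := e] else [U if c then [S [U if c then [S [M x := e]]]]]]]

S
U
if c then M else U
if c then x := e else U
if c then x := e else if c then S
if c then x := e else if c then U
if c then x := e else if c then if c then S
if c then x := e else if c then if c then M
if c then x := e else if c then if c then x := e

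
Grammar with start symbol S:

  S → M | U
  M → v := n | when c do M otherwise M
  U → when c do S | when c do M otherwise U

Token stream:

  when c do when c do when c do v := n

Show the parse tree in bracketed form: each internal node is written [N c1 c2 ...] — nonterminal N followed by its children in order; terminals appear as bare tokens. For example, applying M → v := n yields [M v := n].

S
U
when c do S
when c do U
when c do when c do S
when c do when c do U
when c do when c do when c do S
when c do when c do when c do M
when c do when c do when c do v := n

[S [U when c do [S [U when c do [S [U when c do [S [M v := n]]]]]]]]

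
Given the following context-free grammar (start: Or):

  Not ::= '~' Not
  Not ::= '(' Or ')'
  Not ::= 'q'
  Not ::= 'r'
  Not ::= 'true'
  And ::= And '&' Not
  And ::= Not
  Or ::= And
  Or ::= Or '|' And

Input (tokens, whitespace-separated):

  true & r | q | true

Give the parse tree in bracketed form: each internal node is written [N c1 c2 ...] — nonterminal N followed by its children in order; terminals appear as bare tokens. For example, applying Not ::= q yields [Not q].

[Or [Or [Or [And [And [Not true]] & [Not r]]] | [And [Not q]]] | [And [Not true]]]

Or
Or | And
Or | And | And
And | And | And
And & Not | And | And
Not & Not | And | And
true & Not | And | And
true & r | And | And
true & r | Not | And
true & r | q | And
true & r | q | Not
true & r | q | true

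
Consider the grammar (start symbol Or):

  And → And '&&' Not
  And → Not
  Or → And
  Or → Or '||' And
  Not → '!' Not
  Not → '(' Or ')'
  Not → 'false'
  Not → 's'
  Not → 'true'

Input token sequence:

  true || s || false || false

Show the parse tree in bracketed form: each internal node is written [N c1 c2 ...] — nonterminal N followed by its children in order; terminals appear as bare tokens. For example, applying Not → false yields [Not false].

Or
Or || And
Or || And || And
Or || And || And || And
And || And || And || And
Not || And || And || And
true || And || And || And
true || Not || And || And
true || s || And || And
true || s || Not || And
true || s || false || And
true || s || false || Not
true || s || false || false

[Or [Or [Or [Or [And [Not true]]] || [And [Not s]]] || [And [Not false]]] || [And [Not false]]]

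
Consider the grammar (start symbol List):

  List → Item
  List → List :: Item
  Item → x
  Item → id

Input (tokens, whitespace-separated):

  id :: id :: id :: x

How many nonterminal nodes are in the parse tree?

[List [List [List [List [Item id]] :: [Item id]] :: [Item id]] :: [Item x]]

8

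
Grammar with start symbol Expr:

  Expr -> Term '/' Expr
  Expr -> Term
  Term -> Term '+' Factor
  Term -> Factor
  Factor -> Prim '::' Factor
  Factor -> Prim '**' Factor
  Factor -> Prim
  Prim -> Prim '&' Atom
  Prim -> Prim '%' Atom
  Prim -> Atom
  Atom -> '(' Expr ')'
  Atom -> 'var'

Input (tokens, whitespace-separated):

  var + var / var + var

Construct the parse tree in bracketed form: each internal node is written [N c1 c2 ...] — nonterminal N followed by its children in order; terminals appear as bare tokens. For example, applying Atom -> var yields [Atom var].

[Expr [Term [Term [Factor [Prim [Atom var]]]] + [Factor [Prim [Atom var]]]] / [Expr [Term [Term [Factor [Prim [Atom var]]]] + [Factor [Prim [Atom var]]]]]]

Expr
Term / Expr
Term + Factor / Expr
Factor + Factor / Expr
Prim + Factor / Expr
Atom + Factor / Expr
var + Factor / Expr
var + Prim / Expr
var + Atom / Expr
var + var / Expr
var + var / Term
var + var / Term + Factor
var + var / Factor + Factor
var + var / Prim + Factor
var + var / Atom + Factor
var + var / var + Factor
var + var / var + Prim
var + var / var + Atom
var + var / var + var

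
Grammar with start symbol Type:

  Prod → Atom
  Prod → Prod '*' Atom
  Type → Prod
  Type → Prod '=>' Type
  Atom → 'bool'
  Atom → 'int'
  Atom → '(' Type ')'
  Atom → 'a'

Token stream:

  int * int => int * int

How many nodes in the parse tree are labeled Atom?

4

[Type [Prod [Prod [Atom int]] * [Atom int]] => [Type [Prod [Prod [Atom int]] * [Atom int]]]]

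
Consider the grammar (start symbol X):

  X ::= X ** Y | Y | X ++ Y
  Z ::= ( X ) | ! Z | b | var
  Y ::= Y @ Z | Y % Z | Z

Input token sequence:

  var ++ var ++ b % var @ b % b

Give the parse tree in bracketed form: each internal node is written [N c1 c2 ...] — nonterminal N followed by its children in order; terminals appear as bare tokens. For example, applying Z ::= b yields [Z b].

X
X ++ Y
X ++ Y ++ Y
Y ++ Y ++ Y
Z ++ Y ++ Y
var ++ Y ++ Y
var ++ Z ++ Y
var ++ var ++ Y
var ++ var ++ Y % Z
var ++ var ++ Y @ Z % Z
var ++ var ++ Y % Z @ Z % Z
var ++ var ++ Z % Z @ Z % Z
var ++ var ++ b % Z @ Z % Z
var ++ var ++ b % var @ Z % Z
var ++ var ++ b % var @ b % Z
var ++ var ++ b % var @ b % b

[X [X [X [Y [Z var]]] ++ [Y [Z var]]] ++ [Y [Y [Y [Y [Z b]] % [Z var]] @ [Z b]] % [Z b]]]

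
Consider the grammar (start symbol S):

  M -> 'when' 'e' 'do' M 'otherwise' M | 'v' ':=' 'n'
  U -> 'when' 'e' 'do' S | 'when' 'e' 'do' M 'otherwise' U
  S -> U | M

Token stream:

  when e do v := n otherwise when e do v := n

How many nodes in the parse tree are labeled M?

2

[S [U when e do [M v := n] otherwise [U when e do [S [M v := n]]]]]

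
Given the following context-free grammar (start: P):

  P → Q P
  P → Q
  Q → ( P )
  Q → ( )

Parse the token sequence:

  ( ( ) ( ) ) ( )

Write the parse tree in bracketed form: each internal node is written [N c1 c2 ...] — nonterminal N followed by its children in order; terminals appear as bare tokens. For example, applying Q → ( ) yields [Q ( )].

[P [Q ( [P [Q ( )] [P [Q ( )]]] )] [P [Q ( )]]]

P
Q P
( P ) P
( Q P ) P
( ( ) P ) P
( ( ) Q ) P
( ( ) ( ) ) P
( ( ) ( ) ) Q
( ( ) ( ) ) ( )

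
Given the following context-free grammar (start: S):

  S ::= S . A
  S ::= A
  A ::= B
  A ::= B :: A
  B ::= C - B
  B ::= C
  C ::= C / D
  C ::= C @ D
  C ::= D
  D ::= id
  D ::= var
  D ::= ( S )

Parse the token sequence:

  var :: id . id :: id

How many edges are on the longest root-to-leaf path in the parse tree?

[S [S [A [B [C [D var]]] :: [A [B [C [D id]]]]]] . [A [B [C [D id]]] :: [A [B [C [D id]]]]]]

7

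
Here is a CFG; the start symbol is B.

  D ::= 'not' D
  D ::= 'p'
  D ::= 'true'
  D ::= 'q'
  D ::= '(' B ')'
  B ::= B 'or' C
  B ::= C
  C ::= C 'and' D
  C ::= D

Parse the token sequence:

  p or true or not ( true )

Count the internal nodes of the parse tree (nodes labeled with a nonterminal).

[B [B [B [C [D p]]] or [C [D true]]] or [C [D not [D ( [B [C [D true]]] )]]]]

13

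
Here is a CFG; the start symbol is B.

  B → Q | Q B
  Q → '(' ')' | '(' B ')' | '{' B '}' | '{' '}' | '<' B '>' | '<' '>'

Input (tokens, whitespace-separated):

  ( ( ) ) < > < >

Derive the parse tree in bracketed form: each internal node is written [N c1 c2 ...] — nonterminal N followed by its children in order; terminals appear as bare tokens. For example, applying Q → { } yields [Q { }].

B
Q B
( B ) B
( Q ) B
( ( ) ) B
( ( ) ) Q B
( ( ) ) < > B
( ( ) ) < > Q
( ( ) ) < > < >

[B [Q ( [B [Q ( )]] )] [B [Q < >] [B [Q < >]]]]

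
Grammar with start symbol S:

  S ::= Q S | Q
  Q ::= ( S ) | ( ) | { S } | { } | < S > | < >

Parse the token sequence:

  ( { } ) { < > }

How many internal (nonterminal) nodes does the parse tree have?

8

[S [Q ( [S [Q { }]] )] [S [Q { [S [Q < >]] }]]]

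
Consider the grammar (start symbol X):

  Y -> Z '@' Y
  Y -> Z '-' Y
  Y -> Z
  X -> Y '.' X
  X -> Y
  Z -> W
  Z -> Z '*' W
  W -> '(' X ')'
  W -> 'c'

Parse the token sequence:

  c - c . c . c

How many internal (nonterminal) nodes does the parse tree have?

15

[X [Y [Z [W c]] - [Y [Z [W c]]]] . [X [Y [Z [W c]]] . [X [Y [Z [W c]]]]]]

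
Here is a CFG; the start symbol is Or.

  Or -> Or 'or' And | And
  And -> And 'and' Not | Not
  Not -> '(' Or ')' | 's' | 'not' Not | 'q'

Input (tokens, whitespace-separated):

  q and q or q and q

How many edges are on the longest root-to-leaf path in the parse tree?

[Or [Or [And [And [Not q]] and [Not q]]] or [And [And [Not q]] and [Not q]]]

5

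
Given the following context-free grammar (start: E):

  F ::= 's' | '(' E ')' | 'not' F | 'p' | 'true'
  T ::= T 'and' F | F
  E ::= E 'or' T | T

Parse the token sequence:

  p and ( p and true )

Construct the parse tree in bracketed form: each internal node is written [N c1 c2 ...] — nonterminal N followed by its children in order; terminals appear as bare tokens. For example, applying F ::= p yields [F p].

[E [T [T [F p]] and [F ( [E [T [T [F p]] and [F true]]] )]]]

E
T
T and F
F and F
p and F
p and ( E )
p and ( T )
p and ( T and F )
p and ( F and F )
p and ( p and F )
p and ( p and true )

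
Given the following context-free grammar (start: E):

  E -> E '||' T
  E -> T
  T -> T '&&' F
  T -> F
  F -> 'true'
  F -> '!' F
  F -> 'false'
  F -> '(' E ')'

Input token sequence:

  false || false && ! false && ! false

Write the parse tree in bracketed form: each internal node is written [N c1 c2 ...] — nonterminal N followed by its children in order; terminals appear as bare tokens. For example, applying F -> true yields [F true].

E
E || T
T || T
F || T
false || T
false || T && F
false || T && F && F
false || F && F && F
false || false && F && F
false || false && ! F && F
false || false && ! false && F
false || false && ! false && ! F
false || false && ! false && ! false

[E [E [T [F false]]] || [T [T [T [F false]] && [F ! [F false]]] && [F ! [F false]]]]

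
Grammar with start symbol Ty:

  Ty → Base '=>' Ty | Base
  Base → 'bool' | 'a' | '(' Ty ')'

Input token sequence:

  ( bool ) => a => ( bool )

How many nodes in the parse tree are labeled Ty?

[Ty [Base ( [Ty [Base bool]] )] => [Ty [Base a] => [Ty [Base ( [Ty [Base bool]] )]]]]

5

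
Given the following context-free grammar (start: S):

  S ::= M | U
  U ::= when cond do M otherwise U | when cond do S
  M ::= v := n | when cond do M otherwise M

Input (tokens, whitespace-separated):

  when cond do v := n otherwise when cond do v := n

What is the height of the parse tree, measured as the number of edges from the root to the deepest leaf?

5

[S [U when cond do [M v := n] otherwise [U when cond do [S [M v := n]]]]]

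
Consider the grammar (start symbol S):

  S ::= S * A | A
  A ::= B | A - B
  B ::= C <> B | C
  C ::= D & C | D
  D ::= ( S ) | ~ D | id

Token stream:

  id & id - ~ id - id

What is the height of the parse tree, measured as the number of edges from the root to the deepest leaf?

[S [A [A [A [B [C [D id] & [C [D id]]]]] - [B [C [D ~ [D id]]]]] - [B [C [D id]]]]]

8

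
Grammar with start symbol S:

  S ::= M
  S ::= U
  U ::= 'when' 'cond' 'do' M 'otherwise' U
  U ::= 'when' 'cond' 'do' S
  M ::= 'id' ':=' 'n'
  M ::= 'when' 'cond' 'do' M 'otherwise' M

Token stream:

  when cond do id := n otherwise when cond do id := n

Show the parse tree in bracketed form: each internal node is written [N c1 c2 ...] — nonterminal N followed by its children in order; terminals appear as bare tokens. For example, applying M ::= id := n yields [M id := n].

S
U
when cond do M otherwise U
when cond do id := n otherwise U
when cond do id := n otherwise when cond do S
when cond do id := n otherwise when cond do M
when cond do id := n otherwise when cond do id := n

[S [U when cond do [M id := n] otherwise [U when cond do [S [M id := n]]]]]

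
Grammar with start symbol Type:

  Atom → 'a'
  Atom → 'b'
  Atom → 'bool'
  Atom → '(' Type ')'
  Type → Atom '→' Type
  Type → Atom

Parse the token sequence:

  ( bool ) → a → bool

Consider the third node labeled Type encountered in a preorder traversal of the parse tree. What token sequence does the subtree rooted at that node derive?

[Type [Atom ( [Type [Atom bool]] )] → [Type [Atom a] → [Type [Atom bool]]]]

a → bool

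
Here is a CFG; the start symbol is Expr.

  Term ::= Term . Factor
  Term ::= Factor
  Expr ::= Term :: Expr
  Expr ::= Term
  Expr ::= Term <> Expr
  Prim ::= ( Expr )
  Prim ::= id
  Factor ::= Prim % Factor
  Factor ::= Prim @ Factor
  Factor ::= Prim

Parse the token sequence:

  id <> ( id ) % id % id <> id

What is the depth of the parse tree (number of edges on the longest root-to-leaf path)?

9

[Expr [Term [Factor [Prim id]]] <> [Expr [Term [Factor [Prim ( [Expr [Term [Factor [Prim id]]]] )] % [Factor [Prim id] % [Factor [Prim id]]]]] <> [Expr [Term [Factor [Prim id]]]]]]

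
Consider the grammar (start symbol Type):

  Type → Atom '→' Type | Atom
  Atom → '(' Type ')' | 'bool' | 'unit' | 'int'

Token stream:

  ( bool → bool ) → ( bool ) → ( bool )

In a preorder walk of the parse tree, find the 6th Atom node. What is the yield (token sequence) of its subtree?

[Type [Atom ( [Type [Atom bool] → [Type [Atom bool]]] )] → [Type [Atom ( [Type [Atom bool]] )] → [Type [Atom ( [Type [Atom bool]] )]]]]

( bool )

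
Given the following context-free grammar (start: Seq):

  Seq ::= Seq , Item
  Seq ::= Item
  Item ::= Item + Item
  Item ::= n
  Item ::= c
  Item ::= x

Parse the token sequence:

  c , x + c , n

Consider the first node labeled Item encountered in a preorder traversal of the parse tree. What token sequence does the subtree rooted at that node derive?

c

[Seq [Seq [Seq [Item c]] , [Item [Item x] + [Item c]]] , [Item n]]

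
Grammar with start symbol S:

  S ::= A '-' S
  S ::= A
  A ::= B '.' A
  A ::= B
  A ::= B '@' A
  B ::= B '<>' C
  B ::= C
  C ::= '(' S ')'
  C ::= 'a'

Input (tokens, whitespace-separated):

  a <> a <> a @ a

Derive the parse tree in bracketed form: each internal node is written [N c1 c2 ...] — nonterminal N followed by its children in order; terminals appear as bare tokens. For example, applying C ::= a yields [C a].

[S [A [B [B [B [C a]] <> [C a]] <> [C a]] @ [A [B [C a]]]]]

S
A
B @ A
B <> C @ A
B <> C <> C @ A
C <> C <> C @ A
a <> C <> C @ A
a <> a <> C @ A
a <> a <> a @ A
a <> a <> a @ B
a <> a <> a @ C
a <> a <> a @ a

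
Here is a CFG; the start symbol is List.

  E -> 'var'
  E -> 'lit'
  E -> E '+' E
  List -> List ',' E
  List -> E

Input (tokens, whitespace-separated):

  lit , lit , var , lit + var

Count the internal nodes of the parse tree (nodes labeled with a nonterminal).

[List [List [List [List [E lit]] , [E lit]] , [E var]] , [E [E lit] + [E var]]]

10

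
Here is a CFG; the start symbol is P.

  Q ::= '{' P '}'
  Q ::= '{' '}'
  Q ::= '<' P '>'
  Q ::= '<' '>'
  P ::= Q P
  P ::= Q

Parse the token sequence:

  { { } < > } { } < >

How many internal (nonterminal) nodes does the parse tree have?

10

[P [Q { [P [Q { }] [P [Q < >]]] }] [P [Q { }] [P [Q < >]]]]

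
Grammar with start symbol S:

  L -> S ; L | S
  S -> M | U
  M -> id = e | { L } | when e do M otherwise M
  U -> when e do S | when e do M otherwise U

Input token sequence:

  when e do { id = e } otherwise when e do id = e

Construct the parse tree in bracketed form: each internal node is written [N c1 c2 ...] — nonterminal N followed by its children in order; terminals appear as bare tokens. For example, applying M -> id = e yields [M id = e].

S
U
when e do M otherwise U
when e do { L } otherwise U
when e do { S } otherwise U
when e do { M } otherwise U
when e do { id = e } otherwise U
when e do { id = e } otherwise when e do S
when e do { id = e } otherwise when e do M
when e do { id = e } otherwise when e do id = e

[S [U when e do [M { [L [S [M id = e]]] }] otherwise [U when e do [S [M id = e]]]]]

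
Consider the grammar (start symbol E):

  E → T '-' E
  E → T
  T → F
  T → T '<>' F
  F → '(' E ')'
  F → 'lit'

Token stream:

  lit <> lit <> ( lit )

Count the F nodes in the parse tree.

[E [T [T [T [F lit]] <> [F lit]] <> [F ( [E [T [F lit]]] )]]]

4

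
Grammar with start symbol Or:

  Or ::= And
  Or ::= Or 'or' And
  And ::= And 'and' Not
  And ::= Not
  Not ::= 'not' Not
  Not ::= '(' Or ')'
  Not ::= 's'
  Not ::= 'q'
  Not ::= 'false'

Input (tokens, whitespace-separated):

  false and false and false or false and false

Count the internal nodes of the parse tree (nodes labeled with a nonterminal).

[Or [Or [And [And [And [Not false]] and [Not false]] and [Not false]]] or [And [And [Not false]] and [Not false]]]

12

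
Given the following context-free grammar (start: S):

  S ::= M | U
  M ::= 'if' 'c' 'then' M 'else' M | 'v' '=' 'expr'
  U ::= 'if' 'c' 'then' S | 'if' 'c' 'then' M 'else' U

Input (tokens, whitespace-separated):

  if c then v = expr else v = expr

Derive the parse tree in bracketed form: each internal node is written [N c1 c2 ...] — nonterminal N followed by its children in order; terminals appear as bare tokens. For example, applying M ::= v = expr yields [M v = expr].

S
M
if c then M else M
if c then v = expr else M
if c then v = expr else v = expr

[S [M if c then [M v = expr] else [M v = expr]]]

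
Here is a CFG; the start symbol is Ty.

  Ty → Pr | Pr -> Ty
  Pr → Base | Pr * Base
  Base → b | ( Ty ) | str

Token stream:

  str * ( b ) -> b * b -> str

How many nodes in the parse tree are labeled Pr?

[Ty [Pr [Pr [Base str]] * [Base ( [Ty [Pr [Base b]]] )]] -> [Ty [Pr [Pr [Base b]] * [Base b]] -> [Ty [Pr [Base str]]]]]

6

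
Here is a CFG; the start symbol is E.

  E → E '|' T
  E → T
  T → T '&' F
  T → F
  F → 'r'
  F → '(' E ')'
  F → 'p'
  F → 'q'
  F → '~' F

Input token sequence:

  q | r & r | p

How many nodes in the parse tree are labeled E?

[E [E [E [T [F q]]] | [T [T [F r]] & [F r]]] | [T [F p]]]

3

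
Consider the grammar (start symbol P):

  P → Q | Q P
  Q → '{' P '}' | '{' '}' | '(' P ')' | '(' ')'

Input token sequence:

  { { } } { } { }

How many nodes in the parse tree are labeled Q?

[P [Q { [P [Q { }]] }] [P [Q { }] [P [Q { }]]]]

4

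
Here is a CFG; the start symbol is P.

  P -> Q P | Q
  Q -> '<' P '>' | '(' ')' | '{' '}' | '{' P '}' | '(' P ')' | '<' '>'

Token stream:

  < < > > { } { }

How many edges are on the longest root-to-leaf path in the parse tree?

[P [Q < [P [Q < >]] >] [P [Q { }] [P [Q { }]]]]

4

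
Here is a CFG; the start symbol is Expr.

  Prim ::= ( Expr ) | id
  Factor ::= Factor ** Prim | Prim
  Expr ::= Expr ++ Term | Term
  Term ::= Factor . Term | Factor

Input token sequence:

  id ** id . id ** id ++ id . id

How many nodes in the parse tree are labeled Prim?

[Expr [Expr [Term [Factor [Factor [Prim id]] ** [Prim id]] . [Term [Factor [Factor [Prim id]] ** [Prim id]]]]] ++ [Term [Factor [Prim id]] . [Term [Factor [Prim id]]]]]

6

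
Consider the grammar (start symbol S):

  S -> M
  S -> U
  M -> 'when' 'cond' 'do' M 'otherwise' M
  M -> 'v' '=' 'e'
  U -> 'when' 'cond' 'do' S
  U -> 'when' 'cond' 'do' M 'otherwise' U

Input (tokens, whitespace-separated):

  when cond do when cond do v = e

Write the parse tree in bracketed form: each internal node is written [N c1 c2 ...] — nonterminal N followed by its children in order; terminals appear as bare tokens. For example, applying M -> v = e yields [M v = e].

[S [U when cond do [S [U when cond do [S [M v = e]]]]]]

S
U
when cond do S
when cond do U
when cond do when cond do S
when cond do when cond do M
when cond do when cond do v = e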